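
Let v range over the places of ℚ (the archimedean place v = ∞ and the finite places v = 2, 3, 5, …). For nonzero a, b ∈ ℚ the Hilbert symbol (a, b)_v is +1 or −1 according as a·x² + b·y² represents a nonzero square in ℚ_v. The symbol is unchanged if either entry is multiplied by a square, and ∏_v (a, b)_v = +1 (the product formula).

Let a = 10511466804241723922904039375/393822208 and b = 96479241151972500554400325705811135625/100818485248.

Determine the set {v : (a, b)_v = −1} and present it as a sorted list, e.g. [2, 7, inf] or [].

[11, 13]

Mod squares: a ≡ 1028859, b ≡ 1937221. Check v ∈ {∞, 2, 3, 5, 11, 13, 17, 19, 23, 31, 37, 43}.
v=3: a=3^9·(≡2), b=3^10·(≡1) mod 3; (2|3)=-1, (1|3)=+1; (−1)^{9·10·1}·(-1)^10·(+1)^9 = +1.
v=11: a=11^2·(≡7), b=11^3·(≡5) mod 11; (7|11)=-1, (5|11)=+1; (−1)^{2·3·5}·(-1)^3·(+1)^2 = -1.
v=13: a=13^-1·(≡12), b=13^-1·(≡8) mod 13; (12|13)=+1, (8|13)=-1; (−1)^{-1·-1·6}·(+1)^-1·(-1)^-1 = -1.
v=23: a=23^1·(≡10), b=23^1·(≡3) mod 23; (10|23)=-1, (3|23)=+1; (−1)^{1·1·11}·(-1)^1·(+1)^1 = +1.
v=43: a=43^-2·(≡36), b=43^-2·(≡18) mod 43; (36|43)=+1, (18|43)=-1; (−1)^{-2·-2·21}·(+1)^-2·(-1)^-2 = +1.
v=2: v_2(a)=-14, v_2(b)=-22; units ≡ 3, 5 (mod 8); ε·ε+αω+βω = 1·0+-14·1+-22·1 ≡ 0  ⇒  (a,b)_2 = +1.
v=17: a=17^2·(≡8), b=17^4·(≡10) mod 17; (8|17)=+1, (10|17)=-1; (−1)^{2·4·8}·(+1)^4·(-1)^2 = +1.
v=5: a=5^4·(≡1), b=5^4·(≡4) mod 5; (1|5)=+1, (4|5)=+1; (−1)^{4·4·2}·(+1)^4·(+1)^4 = +1.
v=31: a=31^1·(≡19), b=31^1·(≡12) mod 31; (19|31)=+1, (12|31)=-1; (−1)^{1·1·15}·(+1)^1·(-1)^1 = +1.
v=19: a=19^2·(≡4), b=19^3·(≡11) mod 19; (4|19)=+1, (11|19)=+1; (−1)^{2·3·9}·(+1)^3·(+1)^2 = +1.
v=∞: 1028859 > 0 and 1937221 > 0  ⇒  (a,b)_∞ = +1.
v=37: a=37^7·(≡35), b=37^10·(≡34) mod 37; (35|37)=-1, (34|37)=+1; (−1)^{7·10·18}·(-1)^10·(+1)^7 = +1.
(1028859, 1937221 / ℚ) ramifies at {11, 13}: a division algebra.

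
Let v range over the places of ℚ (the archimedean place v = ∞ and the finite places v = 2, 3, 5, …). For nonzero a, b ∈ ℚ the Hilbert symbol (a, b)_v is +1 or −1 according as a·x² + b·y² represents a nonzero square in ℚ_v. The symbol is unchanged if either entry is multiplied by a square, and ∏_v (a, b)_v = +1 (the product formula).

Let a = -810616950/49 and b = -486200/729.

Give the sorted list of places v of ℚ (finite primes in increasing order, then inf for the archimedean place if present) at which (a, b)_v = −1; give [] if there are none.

Mod squares: a ≡ -21318, b ≡ -4862. Check v ∈ {∞, 2, 3, 5, 7, 11, 13, 17, 19}.
v=5: a=5^2·(≡3), b=5^2·(≡3) mod 5; (3|5)=-1, (3|5)=-1; (−1)^{2·2·2}·(-1)^2·(-1)^2 = +1.
v=17: a=17^1·(≡8), b=17^1·(≡3) mod 17; (8|17)=+1, (3|17)=-1; (−1)^{1·1·8}·(+1)^1·(-1)^1 = -1.
v=7: a=7^-2·(≡4), b=7^0·(≡6) mod 7; (4|7)=+1, (6|7)=-1; (−1)^{-2·0·3}·(+1)^0·(-1)^-2 = +1.
v=19: a=19^1·(≡15), b=19^0·(≡15) mod 19; (15|19)=-1, (15|19)=-1; (−1)^{1·0·9}·(-1)^0·(-1)^1 = -1.
v=2: v_2(a)=1, v_2(b)=3; units ≡ 5, 1 (mod 8); ε·ε+αω+βω = 0·0+1·0+3·1 ≡ 1  ⇒  (a,b)_2 = -1.
v=13: a=13^2·(≡6), b=13^1·(≡1) mod 13; (6|13)=-1, (1|13)=+1; (−1)^{2·1·6}·(-1)^1·(+1)^2 = -1.
v=3: a=3^3·(≡1), b=3^-6·(≡1) mod 3; (1|3)=+1, (1|3)=+1; (−1)^{3·-6·1}·(+1)^-6·(+1)^3 = +1.
v=11: a=11^1·(≡3), b=11^1·(≡3) mod 11; (3|11)=+1, (3|11)=+1; (−1)^{1·1·5}·(+1)^1·(+1)^1 = -1.
v=∞: -21318 < 0 and -4862 < 0  ⇒  (a,b)_∞ = -1.
Ram(-21318, -4862) = {2, 11, 13, 17, 19, ∞}; no ℚ_2-point on the conic.

[2, 11, 13, 17, 19, inf]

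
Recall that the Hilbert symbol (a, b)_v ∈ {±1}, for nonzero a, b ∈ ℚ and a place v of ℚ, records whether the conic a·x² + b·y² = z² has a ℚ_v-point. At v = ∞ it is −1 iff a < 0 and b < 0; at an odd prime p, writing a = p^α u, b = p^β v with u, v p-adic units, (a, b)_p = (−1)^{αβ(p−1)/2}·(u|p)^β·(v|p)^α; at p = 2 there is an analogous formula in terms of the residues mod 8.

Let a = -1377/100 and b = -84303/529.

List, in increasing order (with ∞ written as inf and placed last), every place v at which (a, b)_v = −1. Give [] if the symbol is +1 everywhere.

Mod squares: a ≡ -17, b ≡ -9367. Check v ∈ {∞, 2, 3, 5, 17, 19, 23, 29}.
v=17: a=17^1·(≡15), b=17^1·(≡11) mod 17; (15|17)=+1, (11|17)=-1; (−1)^{1·1·8}·(+1)^1·(-1)^1 = -1.
v=19: a=19^0·(≡2), b=19^1·(≡16) mod 19; (2|19)=-1, (16|19)=+1; (−1)^{0·1·9}·(-1)^1·(+1)^0 = -1.
v=3: a=3^4·(≡1), b=3^2·(≡2) mod 3; (1|3)=+1, (2|3)=-1; (−1)^{4·2·1}·(+1)^2·(-1)^4 = +1.
v=∞: -17 < 0 and -9367 < 0  ⇒  (a,b)_∞ = -1.
v=29: a=29^0·(≡19), b=29^1·(≡28) mod 29; (19|29)=-1, (28|29)=+1; (−1)^{0·1·14}·(-1)^1·(+1)^0 = -1.
v=5: a=5^-2·(≡2), b=5^0·(≡3) mod 5; (2|5)=-1, (3|5)=-1; (−1)^{-2·0·2}·(-1)^0·(-1)^-2 = +1.
v=23: a=23^0·(≡9), b=23^-2·(≡15) mod 23; (9|23)=+1, (15|23)=-1; (−1)^{0·-2·11}·(+1)^-2·(-1)^0 = +1.
v=2: v_2(a)=-2, v_2(b)=0; units ≡ 7, 1 (mod 8); ε·ε+αω+βω = 1·0+-2·0+0·0 ≡ 0  ⇒  (a,b)_2 = +1.
|Ram(-17, -9367)| = 4, even; anisotropic at {17, 19, 29, ∞}.

[17, 19, 29, inf]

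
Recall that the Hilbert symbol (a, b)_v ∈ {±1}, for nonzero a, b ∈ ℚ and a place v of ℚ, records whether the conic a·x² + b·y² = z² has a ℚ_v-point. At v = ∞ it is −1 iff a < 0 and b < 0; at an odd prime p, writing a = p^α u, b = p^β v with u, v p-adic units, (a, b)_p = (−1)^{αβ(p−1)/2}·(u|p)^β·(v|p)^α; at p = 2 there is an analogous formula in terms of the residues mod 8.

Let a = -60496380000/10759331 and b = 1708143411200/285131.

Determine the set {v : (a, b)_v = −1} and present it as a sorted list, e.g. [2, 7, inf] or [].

[11, 19]

Mod squares: a ≡ -418, b ≡ 22. Check v ∈ {∞, 2, 3, 5, 7, 11, 19, 23, 43}.
v=2: v_2(a)=5, v_2(b)=19; units ≡ 7, 3 (mod 8); ε·ε+αω+βω = 1·1+5·1+19·0 ≡ 0  ⇒  (a,b)_2 = +1.
v=11: a=11^-1·(≡10), b=11^-1·(≡10) mod 11; (10|11)=-1, (10|11)=-1; (−1)^{-1·-1·5}·(-1)^-1·(-1)^-1 = -1.
v=19: a=19^3·(≡6), b=19^4·(≡13) mod 19; (6|19)=+1, (13|19)=-1; (−1)^{3·4·9}·(+1)^4·(-1)^3 = -1.
v=7: a=7^2·(≡1), b=7^-2·(≡1) mod 7; (1|7)=+1, (1|7)=+1; (−1)^{2·-2·3}·(+1)^-2·(+1)^2 = +1.
v=3: a=3^2·(≡2), b=3^0·(≡1) mod 3; (2|3)=-1, (1|3)=+1; (−1)^{2·0·1}·(-1)^0·(+1)^2 = +1.
v=∞: -418 < 0 and 22 > 0  ⇒  (a,b)_∞ = +1.
v=43: a=43^-2·(≡18), b=43^0·(≡27) mod 43; (18|43)=-1, (27|43)=-1; (−1)^{-2·0·21}·(-1)^0·(-1)^-2 = +1.
v=23: a=23^-2·(≡22), b=23^-2·(≡11) mod 23; (22|23)=-1, (11|23)=-1; (−1)^{-2·-2·11}·(-1)^-2·(-1)^-2 = +1.
v=5: a=5^4·(≡2), b=5^2·(≡3) mod 5; (2|5)=-1, (3|5)=-1; (−1)^{4·2·2}·(-1)^2·(-1)^4 = +1.
Ram(-418, 22) = {11, 19}; no ℚ_11-point on the conic.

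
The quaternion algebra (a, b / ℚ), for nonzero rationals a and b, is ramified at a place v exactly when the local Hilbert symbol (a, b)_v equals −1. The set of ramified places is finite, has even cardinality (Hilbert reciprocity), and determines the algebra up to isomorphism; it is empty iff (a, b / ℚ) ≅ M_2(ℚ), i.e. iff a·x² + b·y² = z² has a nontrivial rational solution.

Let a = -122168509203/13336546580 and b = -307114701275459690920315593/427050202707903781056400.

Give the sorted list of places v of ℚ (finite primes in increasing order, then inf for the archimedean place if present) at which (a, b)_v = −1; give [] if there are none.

(a, b) ≡ (-15, -57) mod (ℚ^×)²; places V = {2, 3, 5, 7, 13, 17, 19, 31, 43, ∞}.
(a,b)_7: α=-4, u≡5; β=-12, v≡5 (mod 7); (5|7)=-1, (5|7)=-1; sign (−1)^0·-1^-12·-1^-4 = +1.
(a,b)_43: α=2, u≡32; β=4, v≡29 (mod 43); (32|43)=-1, (29|43)=-1; sign (−1)^0·-1^4·-1^2 = +1.
(a,b)_∞: sgn(-15)=−, sgn(-57)=−, so -1.
(a,b)_5: α=-1, u≡2; β=-2, v≡2 (mod 5); (2|5)=-1, (2|5)=-1; sign (−1)^0·-1^-2·-1^-1 = -1.
(a,b)_13: α=2, u≡6; β=4, v≡8 (mod 13); (6|13)=-1, (8|13)=-1; sign (−1)^0·-1^4·-1^2 = +1.
(a,b)_17: α=-2, u≡2; β=-4, v≡10 (mod 17); (2|17)=+1, (10|17)=-1; sign (−1)^0·+1^-4·-1^-2 = +1.
(a,b)_2: α=-2, β=-4; u≡1, v≡7 (mod 8); ε(u)ε(v)=0·1, αω(v)=-2·0, βω(u)=-4·0; sum ≡ 0  ⇒  +1.
(a,b)_19: α=4, u≡9; β=11, v≡6 (mod 19); (9|19)=+1, (6|19)=+1; sign (−1)^0·+1^11·+1^4 = +1.
(a,b)_31: α=-2, u≡4; β=-4, v≡8 (mod 31); (4|31)=+1, (8|31)=+1; sign (−1)^0·+1^-4·+1^-2 = +1.
(a,b)_3: α=1, u≡1; β=3, v≡2 (mod 3); (1|3)=+1, (2|3)=-1; sign (−1)^1·+1^3·-1^1 = +1.
|Ram(-15, -57)| = 2, even; anisotropic at {5, ∞}.

[5, inf]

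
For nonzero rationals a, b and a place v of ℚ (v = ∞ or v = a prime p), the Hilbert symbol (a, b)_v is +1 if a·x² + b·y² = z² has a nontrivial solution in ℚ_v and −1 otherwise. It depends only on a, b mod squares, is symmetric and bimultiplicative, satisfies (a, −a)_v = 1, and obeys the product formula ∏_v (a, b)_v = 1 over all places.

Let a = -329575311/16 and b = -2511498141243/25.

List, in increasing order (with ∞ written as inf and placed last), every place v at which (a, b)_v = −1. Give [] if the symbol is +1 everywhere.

[13, 17, 19, inf]

Mod squares: a ≡ -39, b ≡ -323. Check v ∈ {∞, 2, 3, 5, 7, 13, 17, 19}.
v=19: a=19^2·(≡13), b=19^3·(≡2) mod 19; (13|19)=-1, (2|19)=-1; (−1)^{2·3·9}·(-1)^3·(-1)^2 = -1.
v=5: a=5^0·(≡4), b=5^-2·(≡2) mod 5; (4|5)=+1, (2|5)=-1; (−1)^{0·-2·2}·(+1)^-2·(-1)^0 = +1.
v=3: a=3^5·(≡2), b=3^2·(≡1) mod 3; (2|3)=-1, (1|3)=+1; (−1)^{5·2·1}·(-1)^2·(+1)^5 = +1.
v=2: v_2(a)=-4, v_2(b)=0; units ≡ 1, 5 (mod 8); ε·ε+αω+βω = 0·0+-4·1+0·0 ≡ 0  ⇒  (a,b)_2 = +1.
v=17: a=17^2·(≡5), b=17^3·(≡16) mod 17; (5|17)=-1, (16|17)=+1; (−1)^{2·3·8}·(-1)^3·(+1)^2 = -1.
v=∞: -39 < 0 and -323 < 0  ⇒  (a,b)_∞ = -1.
v=7: a=7^0·(≡6), b=7^2·(≡3) mod 7; (6|7)=-1, (3|7)=-1; (−1)^{0·2·3}·(-1)^2·(-1)^0 = +1.
v=13: a=13^1·(≡1), b=13^2·(≡8) mod 13; (1|13)=+1, (8|13)=-1; (−1)^{1·2·6}·(+1)^2·(-1)^1 = -1.
|Ram(-39, -323)| = 4, even; anisotropic at {13, 17, 19, ∞}.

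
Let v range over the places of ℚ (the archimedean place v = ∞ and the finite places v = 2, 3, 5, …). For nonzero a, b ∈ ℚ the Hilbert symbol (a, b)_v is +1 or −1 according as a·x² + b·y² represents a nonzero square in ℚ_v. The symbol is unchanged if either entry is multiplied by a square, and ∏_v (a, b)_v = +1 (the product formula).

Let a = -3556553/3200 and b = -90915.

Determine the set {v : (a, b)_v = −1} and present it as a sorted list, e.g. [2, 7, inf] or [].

(a, b) ≡ (-58786, -90915) mod (ℚ^×)²; places V = {2, 3, 5, 7, 11, 13, 17, 19, 29, ∞}.
(a,b)_11: α=2, u≡1; β=1, v≡7 (mod 11); (1|11)=+1, (7|11)=-1; sign (−1)^0·+1^1·-1^2 = +1.
(a,b)_17: α=1, u≡11; β=0, v≡1 (mod 17); (11|17)=-1, (1|17)=+1; sign (−1)^0·-1^0·+1^1 = +1.
(a,b)_19: α=1, u≡12; β=1, v≡3 (mod 19); (12|19)=-1, (3|19)=-1; sign (−1)^1·-1^1·-1^1 = -1.
(a,b)_7: α=1, u≡2; β=0, v≡1 (mod 7); (2|7)=+1, (1|7)=+1; sign (−1)^0·+1^0·+1^1 = +1.
(a,b)_13: α=1, u≡2; β=0, v≡7 (mod 13); (2|13)=-1, (7|13)=-1; sign (−1)^0·-1^0·-1^1 = -1.
(a,b)_∞: sgn(-58786)=−, sgn(-90915)=−, so -1.
(a,b)_3: α=0, u≡2; β=1, v≡1 (mod 3); (2|3)=-1, (1|3)=+1; sign (−1)^0·-1^1·+1^0 = -1.
(a,b)_29: α=0, u≡21; β=1, v≡26 (mod 29); (21|29)=-1, (26|29)=-1; sign (−1)^0·-1^1·-1^0 = -1.
(a,b)_5: α=-2, u≡4; β=1, v≡2 (mod 5); (4|5)=+1, (2|5)=-1; sign (−1)^0·+1^1·-1^-2 = +1.
(a,b)_2: α=-7, β=0; u≡7, v≡5 (mod 8); ε(u)ε(v)=1·0, αω(v)=-7·1, βω(u)=0·0; sum ≡ 1  ⇒  -1.
|Ram(-58786, -90915)| = 6, even; anisotropic at {2, 3, 13, 19, 29, ∞}.

[2, 3, 13, 19, 29, inf]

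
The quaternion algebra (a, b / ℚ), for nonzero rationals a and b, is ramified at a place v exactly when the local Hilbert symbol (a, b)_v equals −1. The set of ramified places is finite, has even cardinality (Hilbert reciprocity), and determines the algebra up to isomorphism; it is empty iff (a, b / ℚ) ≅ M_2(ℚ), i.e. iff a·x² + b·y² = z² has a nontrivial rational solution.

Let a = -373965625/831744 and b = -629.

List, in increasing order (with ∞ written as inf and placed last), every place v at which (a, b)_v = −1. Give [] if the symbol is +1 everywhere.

Mod squares: a ≡ -4945, b ≡ -629. Check v ∈ {∞, 2, 3, 5, 11, 17, 19, 23, 37, 43}.
v=23: a=23^1·(≡20), b=23^0·(≡15) mod 23; (20|23)=-1, (15|23)=-1; (−1)^{1·0·11}·(-1)^0·(-1)^1 = -1.
v=17: a=17^0·(≡9), b=17^1·(≡14) mod 17; (9|17)=+1, (14|17)=-1; (−1)^{0·1·8}·(+1)^1·(-1)^0 = +1.
v=37: a=37^0·(≡14), b=37^1·(≡20) mod 37; (14|37)=-1, (20|37)=-1; (−1)^{0·1·18}·(-1)^1·(-1)^0 = -1.
v=11: a=11^2·(≡1), b=11^0·(≡9) mod 11; (1|11)=+1, (9|11)=+1; (−1)^{2·0·5}·(+1)^0·(+1)^2 = +1.
v=∞: -4945 < 0 and -629 < 0  ⇒  (a,b)_∞ = -1.
v=3: a=3^-2·(≡2), b=3^0·(≡1) mod 3; (2|3)=-1, (1|3)=+1; (−1)^{-2·0·1}·(-1)^0·(+1)^-2 = +1.
v=2: v_2(a)=-8, v_2(b)=0; units ≡ 7, 3 (mod 8); ε·ε+αω+βω = 1·1+-8·1+0·0 ≡ 1  ⇒  (a,b)_2 = -1.
v=5: a=5^5·(≡4), b=5^0·(≡1) mod 5; (4|5)=+1, (1|5)=+1; (−1)^{5·0·2}·(+1)^0·(+1)^5 = +1.
v=19: a=19^-2·(≡14), b=19^0·(≡17) mod 19; (14|19)=-1, (17|19)=+1; (−1)^{-2·0·9}·(-1)^0·(+1)^-2 = +1.
v=43: a=43^1·(≡25), b=43^0·(≡16) mod 43; (25|43)=+1, (16|43)=+1; (−1)^{1·0·21}·(+1)^0·(+1)^1 = +1.
|Ram(-4945, -629)| = 4, even; anisotropic at {2, 23, 37, ∞}.

[2, 23, 37, inf]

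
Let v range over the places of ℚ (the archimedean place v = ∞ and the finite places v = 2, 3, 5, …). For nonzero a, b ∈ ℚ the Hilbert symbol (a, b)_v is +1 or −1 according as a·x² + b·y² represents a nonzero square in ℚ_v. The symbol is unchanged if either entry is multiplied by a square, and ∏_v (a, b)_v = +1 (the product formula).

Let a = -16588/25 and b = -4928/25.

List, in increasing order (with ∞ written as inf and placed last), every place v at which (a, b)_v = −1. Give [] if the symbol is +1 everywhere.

[29, inf]

Mod squares: a ≡ -4147, b ≡ -77. Check v ∈ {∞, 2, 5, 7, 11, 13, 29}.
v=∞: -4147 < 0 and -77 < 0  ⇒  (a,b)_∞ = -1.
v=2: v_2(a)=2, v_2(b)=6; units ≡ 5, 3 (mod 8); ε·ε+αω+βω = 0·1+2·1+6·1 ≡ 0  ⇒  (a,b)_2 = +1.
v=7: a=7^0·(≡4), b=7^1·(≡6) mod 7; (4|7)=+1, (6|7)=-1; (−1)^{0·1·3}·(+1)^1·(-1)^0 = +1.
v=5: a=5^-2·(≡2), b=5^-2·(≡2) mod 5; (2|5)=-1, (2|5)=-1; (−1)^{-2·-2·2}·(-1)^-2·(-1)^-2 = +1.
v=13: a=13^1·(≡2), b=13^0·(≡1) mod 13; (2|13)=-1, (1|13)=+1; (−1)^{1·0·6}·(-1)^0·(+1)^1 = +1.
v=29: a=29^1·(≡27), b=29^0·(≡14) mod 29; (27|29)=-1, (14|29)=-1; (−1)^{1·0·14}·(-1)^0·(-1)^1 = -1.
v=11: a=11^1·(≡7), b=11^1·(≡1) mod 11; (7|11)=-1, (1|11)=+1; (−1)^{1·1·5}·(-1)^1·(+1)^1 = +1.
Ram(-4147, -77) = {29, ∞}; no ℚ_29-point on the conic.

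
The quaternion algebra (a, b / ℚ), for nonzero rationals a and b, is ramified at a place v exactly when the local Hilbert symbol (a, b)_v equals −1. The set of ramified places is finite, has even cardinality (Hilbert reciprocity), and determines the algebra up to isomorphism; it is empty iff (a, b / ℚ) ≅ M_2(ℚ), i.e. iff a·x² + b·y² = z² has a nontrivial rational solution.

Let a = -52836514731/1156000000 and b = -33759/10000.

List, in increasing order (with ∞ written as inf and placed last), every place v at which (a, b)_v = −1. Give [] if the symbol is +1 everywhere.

(a, b) ≡ (-651, -31) mod (ℚ^×)²; places V = {2, 3, 5, 7, 11, 13, 17, 31, ∞}.
(a,b)_17: α=-2, u≡6; β=0, v≡5 (mod 17); (6|17)=-1, (5|17)=-1; sign (−1)^0·-1^0·-1^-2 = +1.
(a,b)_∞: sgn(-651)=−, sgn(-31)=−, so -1.
(a,b)_7: α=3, u≡5; β=0, v≡4 (mod 7); (5|7)=-1, (4|7)=+1; sign (−1)^0·-1^0·+1^3 = +1.
(a,b)_31: α=1, u≡18; β=1, v≡17 (mod 31); (18|31)=+1, (17|31)=-1; sign (−1)^1·+1^1·-1^1 = +1.
(a,b)_5: α=-6, u≡1; β=-4, v≡1 (mod 5); (1|5)=+1, (1|5)=+1; sign (−1)^0·+1^-4·+1^-6 = +1.
(a,b)_3: α=5, u≡2; β=2, v≡2 (mod 3); (2|3)=-1, (2|3)=-1; sign (−1)^0·-1^2·-1^5 = -1.
(a,b)_2: α=-8, β=-4; u≡5, v≡1 (mod 8); ε(u)ε(v)=0·0, αω(v)=-8·0, βω(u)=-4·1; sum ≡ 0  ⇒  +1.
(a,b)_13: α=2, u≡3; β=0, v≡5 (mod 13); (3|13)=+1, (5|13)=-1; sign (−1)^0·+1^0·-1^2 = +1.
(a,b)_11: α=2, u≡5; β=2, v≡7 (mod 11); (5|11)=+1, (7|11)=-1; sign (−1)^0·+1^2·-1^2 = +1.
|Ram(-651, -31)| = 2, even; anisotropic at {3, ∞}.

[3, inf]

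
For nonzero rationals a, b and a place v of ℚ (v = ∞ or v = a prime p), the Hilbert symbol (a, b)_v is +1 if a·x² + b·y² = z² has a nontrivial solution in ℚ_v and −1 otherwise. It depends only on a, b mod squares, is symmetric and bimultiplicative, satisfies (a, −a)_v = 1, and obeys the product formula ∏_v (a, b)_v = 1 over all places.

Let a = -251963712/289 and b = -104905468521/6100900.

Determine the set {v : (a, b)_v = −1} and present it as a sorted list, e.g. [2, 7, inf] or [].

Mod squares: a ≡ -437437, b ≡ -2936801. Check v ∈ {∞, 2, 3, 5, 7, 11, 13, 17, 19, 23, 29, 37}.
v=29: a=29^0·(≡25), b=29^1·(≡20) mod 29; (25|29)=+1, (20|29)=+1; (−1)^{0·1·14}·(+1)^1·(+1)^0 = +1.
v=3: a=3^2·(≡2), b=3^6·(≡1) mod 3; (2|3)=-1, (1|3)=+1; (−1)^{2·6·1}·(-1)^6·(+1)^2 = +1.
v=23: a=23^1·(≡9), b=23^1·(≡13) mod 23; (9|23)=+1, (13|23)=+1; (−1)^{1·1·11}·(+1)^1·(+1)^1 = -1.
v=37: a=37^0·(≡32), b=37^1·(≡24) mod 37; (32|37)=-1, (24|37)=-1; (−1)^{0·1·18}·(-1)^1·(-1)^0 = -1.
v=13: a=13^1·(≡2), b=13^-2·(≡9) mod 13; (2|13)=-1, (9|13)=+1; (−1)^{1·-2·6}·(-1)^-2·(+1)^1 = +1.
v=7: a=7^1·(≡5), b=7^3·(≡2) mod 7; (5|7)=-1, (2|7)=+1; (−1)^{1·3·3}·(-1)^3·(+1)^1 = +1.
v=5: a=5^0·(≡2), b=5^-2·(≡4) mod 5; (2|5)=-1, (4|5)=+1; (−1)^{0·-2·2}·(-1)^-2·(+1)^0 = +1.
v=∞: -437437 < 0 and -2936801 < 0  ⇒  (a,b)_∞ = -1.
v=19: a=19^1·(≡17), b=19^-2·(≡18) mod 19; (17|19)=+1, (18|19)=-1; (−1)^{1·-2·9}·(+1)^-2·(-1)^1 = -1.
v=11: a=11^1·(≡1), b=11^0·(≡5) mod 11; (1|11)=+1, (5|11)=+1; (−1)^{1·0·5}·(+1)^0·(+1)^1 = +1.
v=2: v_2(a)=6, v_2(b)=-2; units ≡ 3, 7 (mod 8); ε·ε+αω+βω = 1·1+6·0+-2·1 ≡ 1  ⇒  (a,b)_2 = -1.
v=17: a=17^-2·(≡3), b=17^1·(≡9) mod 17; (3|17)=-1, (9|17)=+1; (−1)^{-2·1·8}·(-1)^1·(+1)^-2 = -1.
|Ram(-437437, -2936801)| = 6, even; anisotropic at {2, 17, 19, 23, 37, ∞}.

[2, 17, 19, 23, 37, inf]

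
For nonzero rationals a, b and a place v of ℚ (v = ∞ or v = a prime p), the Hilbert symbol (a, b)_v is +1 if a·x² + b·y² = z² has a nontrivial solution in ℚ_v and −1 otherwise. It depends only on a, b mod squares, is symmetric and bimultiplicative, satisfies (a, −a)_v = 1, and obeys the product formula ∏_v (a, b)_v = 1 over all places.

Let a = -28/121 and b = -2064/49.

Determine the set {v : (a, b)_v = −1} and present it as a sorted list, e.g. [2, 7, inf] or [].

[3, inf]

Mod squares: a ≡ -7, b ≡ -129. Check v ∈ {∞, 2, 3, 7, 11, 43}.
v=2: v_2(a)=2, v_2(b)=4; units ≡ 1, 7 (mod 8); ε·ε+αω+βω = 0·1+2·0+4·0 ≡ 0  ⇒  (a,b)_2 = +1.
v=∞: -7 < 0 and -129 < 0  ⇒  (a,b)_∞ = -1.
v=11: a=11^-2·(≡5), b=11^0·(≡3) mod 11; (5|11)=+1, (3|11)=+1; (−1)^{-2·0·5}·(+1)^0·(+1)^-2 = +1.
v=3: a=3^0·(≡2), b=3^1·(≡2) mod 3; (2|3)=-1, (2|3)=-1; (−1)^{0·1·1}·(-1)^1·(-1)^0 = -1.
v=7: a=7^1·(≡5), b=7^-2·(≡1) mod 7; (5|7)=-1, (1|7)=+1; (−1)^{1·-2·3}·(-1)^-2·(+1)^1 = +1.
v=43: a=43^0·(≡25), b=43^1·(≡35) mod 43; (25|43)=+1, (35|43)=+1; (−1)^{0·1·21}·(+1)^1·(+1)^0 = +1.
(-7, -129 / ℚ) ramifies at {3, ∞}: a division algebra.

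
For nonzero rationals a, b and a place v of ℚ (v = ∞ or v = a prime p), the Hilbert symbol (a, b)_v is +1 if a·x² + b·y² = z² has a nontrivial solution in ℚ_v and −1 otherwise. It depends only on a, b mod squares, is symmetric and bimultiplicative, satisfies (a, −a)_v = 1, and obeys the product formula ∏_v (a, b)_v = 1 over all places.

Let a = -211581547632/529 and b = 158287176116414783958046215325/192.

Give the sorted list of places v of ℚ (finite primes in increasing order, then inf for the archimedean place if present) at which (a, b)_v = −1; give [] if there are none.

Mod squares: a ≡ -3331783, b ≡ 191919. Check v ∈ {∞, 2, 3, 5, 7, 13, 19, 23, 37, 41, 47}.
v=41: a=41^1·(≡9), b=41^4·(≡5) mod 41; (9|41)=+1, (5|41)=+1; (−1)^{1·4·20}·(+1)^4·(+1)^1 = +1.
v=23: a=23^-2·(≡20), b=23^0·(≡14) mod 23; (20|23)=-1, (14|23)=-1; (−1)^{-2·0·11}·(-1)^0·(-1)^-2 = +1.
v=3: a=3^4·(≡2), b=3^-1·(≡1) mod 3; (2|3)=-1, (1|3)=+1; (−1)^{4·-1·1}·(-1)^-1·(+1)^4 = -1.
v=47: a=47^1·(≡12), b=47^4·(≡1) mod 47; (12|47)=+1, (1|47)=+1; (−1)^{1·4·23}·(+1)^4·(+1)^1 = +1.
v=5: a=5^0·(≡2), b=5^2·(≡4) mod 5; (2|5)=-1, (4|5)=+1; (−1)^{0·2·2}·(-1)^2·(+1)^0 = +1.
v=7: a=7^3·(≡6), b=7^7·(≡3) mod 7; (6|7)=-1, (3|7)=-1; (−1)^{3·7·3}·(-1)^7·(-1)^3 = -1.
v=13: a=13^1·(≡1), b=13^3·(≡8) mod 13; (1|13)=+1, (8|13)=-1; (−1)^{1·3·6}·(+1)^3·(-1)^1 = -1.
v=∞: -3331783 < 0 and 191919 > 0  ⇒  (a,b)_∞ = +1.
v=2: v_2(a)=4, v_2(b)=-6; units ≡ 1, 7 (mod 8); ε·ε+αω+βω = 0·1+4·0+-6·0 ≡ 0  ⇒  (a,b)_2 = +1.
v=37: a=37^0·(≡26), b=37^1·(≡26) mod 37; (26|37)=+1, (26|37)=+1; (−1)^{0·1·18}·(+1)^1·(+1)^0 = +1.
v=19: a=19^1·(≡12), b=19^3·(≡2) mod 19; (12|19)=-1, (2|19)=-1; (−1)^{1·3·9}·(-1)^3·(-1)^1 = -1.
Ram(-3331783, 191919) = {3, 7, 13, 19}; no ℚ_3-point on the conic.

[3, 7, 13, 19]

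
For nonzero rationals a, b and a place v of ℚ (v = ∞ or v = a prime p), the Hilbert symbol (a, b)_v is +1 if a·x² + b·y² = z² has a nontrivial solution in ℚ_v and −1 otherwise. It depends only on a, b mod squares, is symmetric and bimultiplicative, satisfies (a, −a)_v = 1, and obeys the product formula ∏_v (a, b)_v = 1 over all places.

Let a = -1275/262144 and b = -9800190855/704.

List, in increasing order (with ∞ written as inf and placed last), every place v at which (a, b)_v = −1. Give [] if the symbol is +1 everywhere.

Mod squares: a ≡ -51, b ≡ -5005. Check v ∈ {∞, 2, 3, 5, 7, 11, 13, 17}.
v=∞: -51 < 0 and -5005 < 0  ⇒  (a,b)_∞ = -1.
v=7: a=7^0·(≡6), b=7^3·(≡5) mod 7; (6|7)=-1, (5|7)=-1; (−1)^{0·3·3}·(-1)^3·(-1)^0 = -1.
v=17: a=17^1·(≡11), b=17^2·(≡3) mod 17; (11|17)=-1, (3|17)=-1; (−1)^{1·2·8}·(-1)^2·(-1)^1 = -1.
v=5: a=5^2·(≡1), b=5^1·(≡1) mod 5; (1|5)=+1, (1|5)=+1; (−1)^{2·1·2}·(+1)^1·(+1)^2 = +1.
v=11: a=11^0·(≡4), b=11^-1·(≡2) mod 11; (4|11)=+1, (2|11)=-1; (−1)^{0·-1·5}·(+1)^-1·(-1)^0 = +1.
v=3: a=3^1·(≡1), b=3^2·(≡2) mod 3; (1|3)=+1, (2|3)=-1; (−1)^{1·2·1}·(+1)^2·(-1)^1 = -1.
v=13: a=13^0·(≡1), b=13^3·(≡7) mod 13; (1|13)=+1, (7|13)=-1; (−1)^{0·3·6}·(+1)^3·(-1)^0 = +1.
v=2: v_2(a)=-18, v_2(b)=-6; units ≡ 5, 3 (mod 8); ε·ε+αω+βω = 0·1+-18·1+-6·1 ≡ 0  ⇒  (a,b)_2 = +1.
Ram(-51, -5005) = {3, 7, 17, ∞}; no ℚ_3-point on the conic.

[3, 7, 17, inf]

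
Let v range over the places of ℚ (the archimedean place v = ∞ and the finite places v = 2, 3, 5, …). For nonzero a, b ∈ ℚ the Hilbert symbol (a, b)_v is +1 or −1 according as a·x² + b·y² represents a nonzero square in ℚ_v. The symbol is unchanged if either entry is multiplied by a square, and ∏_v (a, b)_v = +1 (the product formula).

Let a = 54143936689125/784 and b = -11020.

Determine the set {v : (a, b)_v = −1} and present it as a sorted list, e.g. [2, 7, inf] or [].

(a, b) ≡ (13485, -2755) mod (ℚ^×)²; places V = {2, 3, 5, 7, 19, 23, 29, 31, ∞}.
(a,b)_19: α=2, u≡14; β=1, v≡9 (mod 19); (14|19)=-1, (9|19)=+1; sign (−1)^0·-1^1·+1^2 = -1.
(a,b)_23: α=2, u≡7; β=0, v≡20 (mod 23); (7|23)=-1, (20|23)=-1; sign (−1)^0·-1^0·-1^2 = +1.
(a,b)_29: α=3, u≡13; β=1, v≡26 (mod 29); (13|29)=+1, (26|29)=-1; sign (−1)^0·+1^1·-1^3 = -1.
(a,b)_5: α=3, u≡2; β=1, v≡1 (mod 5); (2|5)=-1, (1|5)=+1; sign (−1)^0·-1^1·+1^3 = -1.
(a,b)_2: α=-4, β=2; u≡5, v≡5 (mod 8); ε(u)ε(v)=0·0, αω(v)=-4·1, βω(u)=2·1; sum ≡ 0  ⇒  +1.
(a,b)_∞: sgn(13485)=+, sgn(-2755)=−, so +1.
(a,b)_31: α=1, u≡7; β=0, v≡16 (mod 31); (7|31)=+1, (16|31)=+1; sign (−1)^0·+1^0·+1^1 = +1.
(a,b)_7: α=-2, u≡5; β=0, v≡5 (mod 7); (5|7)=-1, (5|7)=-1; sign (−1)^0·-1^0·-1^-2 = +1.
(a,b)_3: α=1, u≡1; β=0, v≡2 (mod 3); (1|3)=+1, (2|3)=-1; sign (−1)^0·+1^0·-1^1 = -1.
Ram(13485, -2755) = {3, 5, 19, 29}; no ℚ_3-point on the conic.

[3, 5, 19, 29]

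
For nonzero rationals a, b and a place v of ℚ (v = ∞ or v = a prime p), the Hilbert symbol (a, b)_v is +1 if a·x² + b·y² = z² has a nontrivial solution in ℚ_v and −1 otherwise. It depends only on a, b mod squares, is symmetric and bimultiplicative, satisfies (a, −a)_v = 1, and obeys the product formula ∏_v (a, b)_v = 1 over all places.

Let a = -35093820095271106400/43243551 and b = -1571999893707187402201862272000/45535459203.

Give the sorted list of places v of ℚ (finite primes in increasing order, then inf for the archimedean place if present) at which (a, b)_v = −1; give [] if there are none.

[11, 13, 17, inf]

Mod squares: a ≡ -14586, b ≡ -3135. Check v ∈ {∞, 2, 3, 5, 7, 11, 13, 17, 19, 29}.
v=29: a=29^2·(≡22), b=29^2·(≡15) mod 29; (22|29)=+1, (15|29)=-1; (−1)^{2·2·14}·(+1)^2·(-1)^2 = +1.
v=2: v_2(a)=5, v_2(b)=10; units ≡ 3, 1 (mod 8); ε·ε+αω+βω = 1·0+5·0+10·1 ≡ 0  ⇒  (a,b)_2 = +1.
v=5: a=5^2·(≡4), b=5^3·(≡3) mod 5; (4|5)=+1, (3|5)=-1; (−1)^{2·3·2}·(+1)^3·(-1)^2 = +1.
v=19: a=19^6·(≡7), b=19^9·(≡16) mod 19; (7|19)=+1, (16|19)=+1; (−1)^{6·9·9}·(+1)^9·(+1)^6 = +1.
v=7: a=7^2·(≡1), b=7^6·(≡1) mod 7; (1|7)=+1, (1|7)=+1; (−1)^{2·6·3}·(+1)^6·(+1)^2 = +1.
v=11: a=11^3·(≡3), b=11^3·(≡1) mod 11; (3|11)=+1, (1|11)=+1; (−1)^{3·3·5}·(+1)^3·(+1)^3 = -1.
v=13: a=13^-3·(≡3), b=13^-4·(≡8) mod 13; (3|13)=+1, (8|13)=-1; (−1)^{-3·-4·6}·(+1)^-4·(-1)^-3 = -1.
v=∞: -14586 < 0 and -3135 < 0  ⇒  (a,b)_∞ = -1.
v=17: a=17^1·(≡4), b=17^2·(≡5) mod 17; (4|17)=+1, (5|17)=-1; (−1)^{1·2·8}·(+1)^2·(-1)^1 = -1.
v=3: a=3^-9·(≡1), b=3^-13·(≡2) mod 3; (1|3)=+1, (2|3)=-1; (−1)^{-9·-13·1}·(+1)^-13·(-1)^-9 = +1.
(-14586, -3135 / ℚ) ramifies at {11, 13, 17, ∞}: a division algebra.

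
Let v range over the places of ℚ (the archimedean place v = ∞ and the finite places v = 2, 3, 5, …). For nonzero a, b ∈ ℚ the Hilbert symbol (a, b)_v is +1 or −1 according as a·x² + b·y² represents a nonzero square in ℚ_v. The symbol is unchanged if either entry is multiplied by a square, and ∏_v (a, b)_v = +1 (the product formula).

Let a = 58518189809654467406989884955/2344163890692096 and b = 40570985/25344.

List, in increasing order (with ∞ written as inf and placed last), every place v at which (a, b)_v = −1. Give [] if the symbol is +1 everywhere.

Mod squares: a ≡ 230945, b ≡ 7315. Check v ∈ {∞, 2, 3, 5, 7, 11, 13, 17, 19}.
v=5: a=5^1·(≡1), b=5^1·(≡3) mod 5; (1|5)=+1, (3|5)=-1; (−1)^{1·1·2}·(+1)^1·(-1)^1 = -1.
v=17: a=17^3·(≡4), b=17^0·(≡14) mod 17; (4|17)=+1, (14|17)=-1; (−1)^{3·0·8}·(+1)^0·(-1)^3 = -1.
v=3: a=3^-8·(≡2), b=3^-2·(≡1) mod 3; (2|3)=-1, (1|3)=+1; (−1)^{-8·-2·1}·(-1)^-2·(+1)^-8 = +1.
v=7: a=7^6·(≡4), b=7^1·(≡4) mod 7; (4|7)=+1, (4|7)=+1; (−1)^{6·1·3}·(+1)^1·(+1)^6 = +1.
v=19: a=19^9·(≡8), b=19^3·(≡16) mod 19; (8|19)=-1, (16|19)=+1; (−1)^{9·3·9}·(-1)^3·(+1)^9 = +1.
v=2: v_2(a)=-28, v_2(b)=-8; units ≡ 1, 3 (mod 8); ε·ε+αω+βω = 0·1+-28·1+-8·0 ≡ 0  ⇒  (a,b)_2 = +1.
v=13: a=13^7·(≡5), b=13^2·(≡1) mod 13; (5|13)=-1, (1|13)=+1; (−1)^{7·2·6}·(-1)^2·(+1)^7 = +1.
v=∞: 230945 > 0 and 7315 > 0  ⇒  (a,b)_∞ = +1.
v=11: a=11^-3·(≡10), b=11^-1·(≡3) mod 11; (10|11)=-1, (3|11)=+1; (−1)^{-3·-1·5}·(-1)^-1·(+1)^-3 = +1.
(230945, 7315 / ℚ) ramifies at {5, 17}: a division algebra.

[5, 17]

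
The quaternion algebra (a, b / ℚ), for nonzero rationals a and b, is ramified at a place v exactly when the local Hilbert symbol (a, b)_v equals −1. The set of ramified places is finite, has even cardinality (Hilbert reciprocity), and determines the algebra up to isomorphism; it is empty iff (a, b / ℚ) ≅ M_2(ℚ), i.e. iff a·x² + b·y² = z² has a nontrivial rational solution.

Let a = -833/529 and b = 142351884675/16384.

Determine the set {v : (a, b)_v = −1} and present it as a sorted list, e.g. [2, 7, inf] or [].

[2, 17]

(a, b) ≡ (-17, 3003) mod (ℚ^×)²; places V = {2, 3, 5, 7, 11, 13, 17, 23, ∞}.
(a,b)_13: α=0, u≡10; β=1, v≡4 (mod 13); (10|13)=+1, (4|13)=+1; sign (−1)^0·+1^1·+1^0 = +1.
(a,b)_17: α=1, u≡1; β=2, v≡5 (mod 17); (1|17)=+1, (5|17)=-1; sign (−1)^0·+1^2·-1^1 = -1.
(a,b)_5: α=0, u≡3; β=2, v≡3 (mod 5); (3|5)=-1, (3|5)=-1; sign (−1)^0·-1^2·-1^0 = +1.
(a,b)_23: α=-2, u≡18; β=0, v≡12 (mod 23); (18|23)=+1, (12|23)=+1; sign (−1)^0·+1^0·+1^-2 = +1.
(a,b)_3: α=0, u≡1; β=9, v≡2 (mod 3); (1|3)=+1, (2|3)=-1; sign (−1)^0·+1^9·-1^0 = +1.
(a,b)_11: α=0, u≡3; β=1, v≡4 (mod 11); (3|11)=+1, (4|11)=+1; sign (−1)^0·+1^1·+1^0 = +1.
(a,b)_2: α=0, β=-14; u≡7, v≡3 (mod 8); ε(u)ε(v)=1·1, αω(v)=0·1, βω(u)=-14·0; sum ≡ 1  ⇒  -1.
(a,b)_7: α=2, u≡1; β=1, v≡1 (mod 7); (1|7)=+1, (1|7)=+1; sign (−1)^0·+1^1·+1^2 = +1.
(a,b)_∞: sgn(-17)=−, sgn(3003)=+, so +1.
|Ram(-17, 3003)| = 2, even; anisotropic at {2, 17}.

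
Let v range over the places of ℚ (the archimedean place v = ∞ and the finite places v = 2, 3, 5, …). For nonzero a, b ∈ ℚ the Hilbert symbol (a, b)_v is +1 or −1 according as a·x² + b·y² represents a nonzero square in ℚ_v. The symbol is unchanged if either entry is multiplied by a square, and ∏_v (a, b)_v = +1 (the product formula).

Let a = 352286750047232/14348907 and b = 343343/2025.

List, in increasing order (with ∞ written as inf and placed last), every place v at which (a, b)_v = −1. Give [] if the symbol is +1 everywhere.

[3, 11]

Mod squares: a ≡ 429, b ≡ 143. Check v ∈ {∞, 2, 3, 5, 7, 11, 13}.
v=13: a=13^3·(≡2), b=13^1·(≡6) mod 13; (2|13)=-1, (6|13)=-1; (−1)^{3·1·6}·(-1)^1·(-1)^3 = +1.
v=5: a=5^0·(≡1), b=5^-2·(≡3) mod 5; (1|5)=+1, (3|5)=-1; (−1)^{0·-2·2}·(+1)^-2·(-1)^0 = +1.
v=7: a=7^6·(≡2), b=7^4·(≡5) mod 7; (2|7)=+1, (5|7)=-1; (−1)^{6·4·3}·(+1)^4·(-1)^6 = +1.
v=11: a=11^3·(≡10), b=11^1·(≡6) mod 11; (10|11)=-1, (6|11)=-1; (−1)^{3·1·5}·(-1)^1·(-1)^3 = -1.
v=∞: 429 > 0 and 143 > 0  ⇒  (a,b)_∞ = +1.
v=3: a=3^-15·(≡2), b=3^-4·(≡2) mod 3; (2|3)=-1, (2|3)=-1; (−1)^{-15·-4·1}·(-1)^-4·(-1)^-15 = -1.
v=2: v_2(a)=10, v_2(b)=0; units ≡ 5, 7 (mod 8); ε·ε+αω+βω = 0·1+10·0+0·1 ≡ 0  ⇒  (a,b)_2 = +1.
|Ram(429, 143)| = 2, even; anisotropic at {3, 11}.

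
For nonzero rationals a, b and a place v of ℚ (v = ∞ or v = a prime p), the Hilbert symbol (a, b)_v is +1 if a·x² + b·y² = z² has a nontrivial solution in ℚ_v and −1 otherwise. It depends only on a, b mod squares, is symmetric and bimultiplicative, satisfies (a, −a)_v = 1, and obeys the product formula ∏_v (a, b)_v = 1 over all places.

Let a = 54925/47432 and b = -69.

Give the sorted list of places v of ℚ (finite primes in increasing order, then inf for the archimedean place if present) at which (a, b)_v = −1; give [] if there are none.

Mod squares: a ≡ 26, b ≡ -69. Check v ∈ {∞, 2, 3, 5, 7, 11, 13, 23}.
v=5: a=5^2·(≡1), b=5^0·(≡1) mod 5; (1|5)=+1, (1|5)=+1; (−1)^{2·0·2}·(+1)^0·(+1)^2 = +1.
v=13: a=13^3·(≡8), b=13^0·(≡9) mod 13; (8|13)=-1, (9|13)=+1; (−1)^{3·0·6}·(-1)^0·(+1)^3 = +1.
v=23: a=23^0·(≡4), b=23^1·(≡20) mod 23; (4|23)=+1, (20|23)=-1; (−1)^{0·1·11}·(+1)^1·(-1)^0 = +1.
v=7: a=7^-2·(≡5), b=7^0·(≡1) mod 7; (5|7)=-1, (1|7)=+1; (−1)^{-2·0·3}·(-1)^0·(+1)^-2 = +1.
v=∞: 26 > 0 and -69 < 0  ⇒  (a,b)_∞ = +1.
v=11: a=11^-2·(≡5), b=11^0·(≡8) mod 11; (5|11)=+1, (8|11)=-1; (−1)^{-2·0·5}·(+1)^0·(-1)^-2 = +1.
v=3: a=3^0·(≡2), b=3^1·(≡1) mod 3; (2|3)=-1, (1|3)=+1; (−1)^{0·1·1}·(-1)^1·(+1)^0 = -1.
v=2: v_2(a)=-3, v_2(b)=0; units ≡ 5, 3 (mod 8); ε·ε+αω+βω = 0·1+-3·1+0·1 ≡ 1  ⇒  (a,b)_2 = -1.
Ram(26, -69) = {2, 3}; no ℚ_2-point on the conic.

[2, 3]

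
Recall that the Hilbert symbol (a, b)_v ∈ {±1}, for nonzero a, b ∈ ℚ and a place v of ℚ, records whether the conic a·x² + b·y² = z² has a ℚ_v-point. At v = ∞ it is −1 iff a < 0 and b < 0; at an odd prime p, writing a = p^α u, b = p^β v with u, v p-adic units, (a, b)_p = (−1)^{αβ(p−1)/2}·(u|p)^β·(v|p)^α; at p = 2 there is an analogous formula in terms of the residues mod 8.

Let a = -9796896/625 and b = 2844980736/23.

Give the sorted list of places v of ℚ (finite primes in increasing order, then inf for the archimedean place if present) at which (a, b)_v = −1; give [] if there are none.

Mod squares: a ≡ -68034, b ≡ 884442. Check v ∈ {∞, 2, 3, 5, 13, 17, 23, 29}.
v=17: a=17^1·(≡14), b=17^3·(≡3) mod 17; (14|17)=-1, (3|17)=-1; (−1)^{1·3·8}·(-1)^3·(-1)^1 = +1.
v=29: a=29^1·(≡27), b=29^1·(≡26) mod 29; (27|29)=-1, (26|29)=-1; (−1)^{1·1·14}·(-1)^1·(-1)^1 = +1.
v=3: a=3^3·(≡2), b=3^1·(≡1) mod 3; (2|3)=-1, (1|3)=+1; (−1)^{3·1·1}·(-1)^1·(+1)^3 = +1.
v=2: v_2(a)=5, v_2(b)=9; units ≡ 7, 5 (mod 8); ε·ε+αω+βω = 1·0+5·1+9·0 ≡ 1  ⇒  (a,b)_2 = -1.
v=∞: -68034 < 0 and 884442 > 0  ⇒  (a,b)_∞ = +1.
v=5: a=5^-4·(≡4), b=5^0·(≡2) mod 5; (4|5)=+1, (2|5)=-1; (−1)^{-4·0·2}·(+1)^0·(-1)^-4 = +1.
v=13: a=13^0·(≡8), b=13^1·(≡2) mod 13; (8|13)=-1, (2|13)=-1; (−1)^{0·1·6}·(-1)^1·(-1)^0 = -1.
v=23: a=23^1·(≡2), b=23^-1·(≡14) mod 23; (2|23)=+1, (14|23)=-1; (−1)^{1·-1·11}·(+1)^-1·(-1)^1 = +1.
|Ram(-68034, 884442)| = 2, even; anisotropic at {2, 13}.

[2, 13]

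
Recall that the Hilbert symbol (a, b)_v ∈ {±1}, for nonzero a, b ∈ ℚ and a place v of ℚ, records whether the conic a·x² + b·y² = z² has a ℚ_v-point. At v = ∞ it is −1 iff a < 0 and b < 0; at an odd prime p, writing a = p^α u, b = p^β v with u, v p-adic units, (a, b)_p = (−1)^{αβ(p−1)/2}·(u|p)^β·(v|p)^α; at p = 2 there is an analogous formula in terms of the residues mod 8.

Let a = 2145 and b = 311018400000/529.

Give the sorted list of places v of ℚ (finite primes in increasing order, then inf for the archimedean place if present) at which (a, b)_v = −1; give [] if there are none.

[3, 5, 7, 17]

(a, b) ≡ (2145, 1785) mod (ℚ^×)²; places V = {2, 3, 5, 7, 11, 13, 17, 23, ∞}.
(a,b)_17: α=0, u≡3; β=1, v≡11 (mod 17); (3|17)=-1, (11|17)=-1; sign (−1)^0·-1^1·-1^0 = -1.
(a,b)_5: α=1, u≡4; β=5, v≡2 (mod 5); (4|5)=+1, (2|5)=-1; sign (−1)^0·+1^5·-1^1 = -1.
(a,b)_23: α=0, u≡6; β=-2, v≡10 (mod 23); (6|23)=+1, (10|23)=-1; sign (−1)^0·+1^-2·-1^0 = +1.
(a,b)_7: α=0, u≡3; β=1, v≡3 (mod 7); (3|7)=-1, (3|7)=-1; sign (−1)^0·-1^1·-1^0 = -1.
(a,b)_2: α=0, β=8; u≡1, v≡1 (mod 8); ε(u)ε(v)=0·0, αω(v)=0·0, βω(u)=8·0; sum ≡ 0  ⇒  +1.
(a,b)_13: α=1, u≡9; β=0, v≡1 (mod 13); (9|13)=+1, (1|13)=+1; sign (−1)^0·+1^0·+1^1 = +1.
(a,b)_11: α=1, u≡8; β=2, v≡3 (mod 11); (8|11)=-1, (3|11)=+1; sign (−1)^0·-1^2·+1^1 = +1.
(a,b)_∞: sgn(2145)=+, sgn(1785)=+, so +1.
(a,b)_3: α=1, u≡1; β=3, v≡1 (mod 3); (1|3)=+1, (1|3)=+1; sign (−1)^1·+1^3·+1^1 = -1.
Ram(2145, 1785) = {3, 5, 7, 17}; no ℚ_3-point on the conic.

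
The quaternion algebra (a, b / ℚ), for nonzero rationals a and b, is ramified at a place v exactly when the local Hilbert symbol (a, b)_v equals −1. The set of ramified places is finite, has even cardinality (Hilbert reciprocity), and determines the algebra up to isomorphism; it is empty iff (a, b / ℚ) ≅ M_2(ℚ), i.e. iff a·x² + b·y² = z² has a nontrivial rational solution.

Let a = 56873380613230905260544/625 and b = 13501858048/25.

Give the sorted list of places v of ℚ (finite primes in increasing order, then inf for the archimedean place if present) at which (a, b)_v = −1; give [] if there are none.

[7, 29]

Mod squares: a ≡ 986, b ≡ 217. Check v ∈ {∞, 2, 3, 5, 7, 17, 29, 31}.
v=3: a=3^4·(≡2), b=3^0·(≡1) mod 3; (2|3)=-1, (1|3)=+1; (−1)^{4·0·1}·(-1)^0·(+1)^4 = +1.
v=7: a=7^2·(≡6), b=7^1·(≡6) mod 7; (6|7)=-1, (6|7)=-1; (−1)^{2·1·3}·(-1)^1·(-1)^2 = -1.
v=5: a=5^-4·(≡4), b=5^-2·(≡3) mod 5; (4|5)=+1, (3|5)=-1; (−1)^{-4·-2·2}·(+1)^-2·(-1)^-4 = +1.
v=31: a=31^2·(≡16), b=31^1·(≡9) mod 31; (16|31)=+1, (9|31)=+1; (−1)^{2·1·15}·(+1)^1·(+1)^2 = +1.
v=29: a=29^5·(≡25), b=29^2·(≡26) mod 29; (25|29)=+1, (26|29)=-1; (−1)^{5·2·14}·(+1)^2·(-1)^5 = -1.
v=2: v_2(a)=9, v_2(b)=8; units ≡ 5, 1 (mod 8); ε·ε+αω+βω = 0·0+9·0+8·1 ≡ 0  ⇒  (a,b)_2 = +1.
v=∞: 986 > 0 and 217 > 0  ⇒  (a,b)_∞ = +1.
v=17: a=17^5·(≡11), b=17^2·(≡13) mod 17; (11|17)=-1, (13|17)=+1; (−1)^{5·2·8}·(-1)^2·(+1)^5 = +1.
|Ram(986, 217)| = 2, even; anisotropic at {7, 29}.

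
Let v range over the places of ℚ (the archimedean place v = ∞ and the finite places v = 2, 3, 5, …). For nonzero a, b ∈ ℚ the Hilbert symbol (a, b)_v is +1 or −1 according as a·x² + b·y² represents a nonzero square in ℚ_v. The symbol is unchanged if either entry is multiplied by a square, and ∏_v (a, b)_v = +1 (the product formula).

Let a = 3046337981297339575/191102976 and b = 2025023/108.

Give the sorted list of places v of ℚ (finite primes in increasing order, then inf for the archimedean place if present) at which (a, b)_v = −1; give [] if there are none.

[11, 13]

Mod squares: a ≡ 7, b ≡ 429. Check v ∈ {∞, 2, 3, 5, 7, 11, 13, 17}.
v=13: a=13^0·(≡11), b=13^1·(≡11) mod 13; (11|13)=-1, (11|13)=-1; (−1)^{0·1·6}·(-1)^1·(-1)^0 = -1.
v=2: v_2(a)=-18, v_2(b)=-2; units ≡ 7, 5 (mod 8); ε·ε+αω+βω = 1·0+-18·1+-2·0 ≡ 0  ⇒  (a,b)_2 = +1.
v=3: a=3^-6·(≡1), b=3^-3·(≡2) mod 3; (1|3)=+1, (2|3)=-1; (−1)^{-6·-3·1}·(+1)^-3·(-1)^-6 = +1.
v=17: a=17^4·(≡6), b=17^2·(≡9) mod 17; (6|17)=-1, (9|17)=+1; (−1)^{4·2·8}·(-1)^2·(+1)^4 = +1.
v=∞: 7 > 0 and 429 > 0  ⇒  (a,b)_∞ = +1.
v=5: a=5^2·(≡3), b=5^0·(≡1) mod 5; (3|5)=-1, (1|5)=+1; (−1)^{2·0·2}·(-1)^0·(+1)^2 = +1.
v=11: a=11^6·(≡7), b=11^1·(≡7) mod 11; (7|11)=-1, (7|11)=-1; (−1)^{6·1·5}·(-1)^1·(-1)^6 = -1.
v=7: a=7^7·(≡2), b=7^2·(≡2) mod 7; (2|7)=+1, (2|7)=+1; (−1)^{7·2·3}·(+1)^2·(+1)^7 = +1.
(7, 429 / ℚ) ramifies at {11, 13}: a division algebra.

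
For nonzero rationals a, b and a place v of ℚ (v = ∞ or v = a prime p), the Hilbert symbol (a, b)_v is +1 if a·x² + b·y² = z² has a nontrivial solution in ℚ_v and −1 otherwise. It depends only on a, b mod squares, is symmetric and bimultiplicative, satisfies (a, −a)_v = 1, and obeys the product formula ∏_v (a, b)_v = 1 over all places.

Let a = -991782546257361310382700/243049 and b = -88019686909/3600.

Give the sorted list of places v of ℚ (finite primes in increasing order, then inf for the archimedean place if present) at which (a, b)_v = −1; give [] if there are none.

[7, 37, 43, inf]

Mod squares: a ≡ -43, b ≡ -8029. Check v ∈ {∞, 2, 3, 5, 7, 11, 17, 29, 31, 37, 43}.
v=11: a=11^2·(≡9), b=11^2·(≡9) mod 11; (9|11)=+1, (9|11)=+1; (−1)^{2·2·5}·(+1)^2·(+1)^2 = +1.
v=7: a=7^2·(≡6), b=7^3·(≡1) mod 7; (6|7)=-1, (1|7)=+1; (−1)^{2·3·3}·(-1)^3·(+1)^2 = -1.
v=3: a=3^2·(≡2), b=3^-2·(≡2) mod 3; (2|3)=-1, (2|3)=-1; (−1)^{2·-2·1}·(-1)^-2·(-1)^2 = +1.
v=31: a=31^4·(≡5), b=31^1·(≡25) mod 31; (5|31)=+1, (25|31)=+1; (−1)^{4·1·15}·(+1)^1·(+1)^4 = +1.
v=∞: -43 < 0 and -8029 < 0  ⇒  (a,b)_∞ = -1.
v=37: a=37^2·(≡14), b=37^1·(≡6) mod 37; (14|37)=-1, (6|37)=-1; (−1)^{2·1·18}·(-1)^1·(-1)^2 = -1.
v=2: v_2(a)=2, v_2(b)=-4; units ≡ 5, 3 (mod 8); ε·ε+αω+βω = 0·1+2·1+-4·1 ≡ 0  ⇒  (a,b)_2 = +1.
v=5: a=5^2·(≡3), b=5^-2·(≡4) mod 5; (3|5)=-1, (4|5)=+1; (−1)^{2·-2·2}·(-1)^-2·(+1)^2 = +1.
v=17: a=17^-2·(≡8), b=17^0·(≡3) mod 17; (8|17)=+1, (3|17)=-1; (−1)^{-2·0·8}·(+1)^0·(-1)^-2 = +1.
v=29: a=29^-2·(≡19), b=29^0·(≡25) mod 29; (19|29)=-1, (25|29)=+1; (−1)^{-2·0·14}·(-1)^0·(+1)^-2 = +1.
v=43: a=43^5·(≡8), b=43^2·(≡5) mod 43; (8|43)=-1, (5|43)=-1; (−1)^{5·2·21}·(-1)^2·(-1)^5 = -1.
Ram(-43, -8029) = {7, 37, 43, ∞}; no ℚ_7-point on the conic.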